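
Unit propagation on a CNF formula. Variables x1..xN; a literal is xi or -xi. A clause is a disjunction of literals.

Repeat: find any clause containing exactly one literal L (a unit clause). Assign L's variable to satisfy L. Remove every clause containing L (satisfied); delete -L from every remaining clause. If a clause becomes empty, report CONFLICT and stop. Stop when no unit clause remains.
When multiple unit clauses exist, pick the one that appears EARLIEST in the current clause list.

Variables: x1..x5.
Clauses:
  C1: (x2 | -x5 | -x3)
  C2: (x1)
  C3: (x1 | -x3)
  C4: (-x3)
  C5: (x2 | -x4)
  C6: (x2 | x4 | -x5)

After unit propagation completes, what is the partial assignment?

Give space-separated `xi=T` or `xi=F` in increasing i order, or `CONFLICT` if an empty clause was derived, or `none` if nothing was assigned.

Answer: x1=T x3=F

Derivation:
unit clause [1] forces x1=T; simplify:
  satisfied 2 clause(s); 4 remain; assigned so far: [1]
unit clause [-3] forces x3=F; simplify:
  satisfied 2 clause(s); 2 remain; assigned so far: [1, 3]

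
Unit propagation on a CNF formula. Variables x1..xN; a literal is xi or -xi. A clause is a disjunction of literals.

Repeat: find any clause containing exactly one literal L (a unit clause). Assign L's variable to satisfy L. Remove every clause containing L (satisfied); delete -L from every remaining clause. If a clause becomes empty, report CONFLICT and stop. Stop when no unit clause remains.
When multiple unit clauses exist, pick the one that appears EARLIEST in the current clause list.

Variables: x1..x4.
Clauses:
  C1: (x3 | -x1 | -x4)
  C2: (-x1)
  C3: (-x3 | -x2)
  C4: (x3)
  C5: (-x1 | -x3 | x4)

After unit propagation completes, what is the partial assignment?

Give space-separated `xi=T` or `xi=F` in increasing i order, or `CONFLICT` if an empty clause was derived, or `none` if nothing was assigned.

Answer: x1=F x2=F x3=T

Derivation:
unit clause [-1] forces x1=F; simplify:
  satisfied 3 clause(s); 2 remain; assigned so far: [1]
unit clause [3] forces x3=T; simplify:
  drop -3 from [-3, -2] -> [-2]
  satisfied 1 clause(s); 1 remain; assigned so far: [1, 3]
unit clause [-2] forces x2=F; simplify:
  satisfied 1 clause(s); 0 remain; assigned so far: [1, 2, 3]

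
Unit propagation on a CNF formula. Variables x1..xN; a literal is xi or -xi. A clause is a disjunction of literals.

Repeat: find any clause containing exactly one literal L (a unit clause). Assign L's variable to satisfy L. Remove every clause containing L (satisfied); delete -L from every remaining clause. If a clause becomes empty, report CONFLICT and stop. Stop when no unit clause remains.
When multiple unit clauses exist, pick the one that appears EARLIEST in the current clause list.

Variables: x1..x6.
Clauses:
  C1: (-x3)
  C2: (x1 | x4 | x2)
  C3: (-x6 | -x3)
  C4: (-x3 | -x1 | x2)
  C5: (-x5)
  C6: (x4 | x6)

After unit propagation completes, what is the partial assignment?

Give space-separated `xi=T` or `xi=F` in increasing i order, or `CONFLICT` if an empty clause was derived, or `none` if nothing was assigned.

unit clause [-3] forces x3=F; simplify:
  satisfied 3 clause(s); 3 remain; assigned so far: [3]
unit clause [-5] forces x5=F; simplify:
  satisfied 1 clause(s); 2 remain; assigned so far: [3, 5]

Answer: x3=F x5=F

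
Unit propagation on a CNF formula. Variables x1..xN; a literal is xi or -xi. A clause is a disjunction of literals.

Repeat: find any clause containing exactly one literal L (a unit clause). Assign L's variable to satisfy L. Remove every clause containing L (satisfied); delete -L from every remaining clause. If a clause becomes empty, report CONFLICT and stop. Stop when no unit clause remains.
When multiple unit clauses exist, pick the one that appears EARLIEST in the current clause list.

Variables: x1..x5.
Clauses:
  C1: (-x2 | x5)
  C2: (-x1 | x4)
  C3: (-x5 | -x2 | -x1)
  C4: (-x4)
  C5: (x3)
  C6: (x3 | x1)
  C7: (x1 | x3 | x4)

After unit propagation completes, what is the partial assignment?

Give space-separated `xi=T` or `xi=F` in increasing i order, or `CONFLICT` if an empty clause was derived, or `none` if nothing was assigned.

unit clause [-4] forces x4=F; simplify:
  drop 4 from [-1, 4] -> [-1]
  drop 4 from [1, 3, 4] -> [1, 3]
  satisfied 1 clause(s); 6 remain; assigned so far: [4]
unit clause [-1] forces x1=F; simplify:
  drop 1 from [3, 1] -> [3]
  drop 1 from [1, 3] -> [3]
  satisfied 2 clause(s); 4 remain; assigned so far: [1, 4]
unit clause [3] forces x3=T; simplify:
  satisfied 3 clause(s); 1 remain; assigned so far: [1, 3, 4]

Answer: x1=F x3=T x4=F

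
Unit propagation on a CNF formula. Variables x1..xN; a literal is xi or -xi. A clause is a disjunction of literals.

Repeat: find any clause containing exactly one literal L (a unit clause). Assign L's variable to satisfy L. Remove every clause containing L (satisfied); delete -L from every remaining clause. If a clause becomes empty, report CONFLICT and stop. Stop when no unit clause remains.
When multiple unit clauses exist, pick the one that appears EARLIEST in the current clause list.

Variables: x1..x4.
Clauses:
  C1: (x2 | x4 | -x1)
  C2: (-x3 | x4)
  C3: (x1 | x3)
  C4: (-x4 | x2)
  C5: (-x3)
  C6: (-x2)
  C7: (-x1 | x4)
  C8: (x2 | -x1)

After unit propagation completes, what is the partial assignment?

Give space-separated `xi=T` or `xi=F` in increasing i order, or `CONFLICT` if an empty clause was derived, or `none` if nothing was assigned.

unit clause [-3] forces x3=F; simplify:
  drop 3 from [1, 3] -> [1]
  satisfied 2 clause(s); 6 remain; assigned so far: [3]
unit clause [1] forces x1=T; simplify:
  drop -1 from [2, 4, -1] -> [2, 4]
  drop -1 from [-1, 4] -> [4]
  drop -1 from [2, -1] -> [2]
  satisfied 1 clause(s); 5 remain; assigned so far: [1, 3]
unit clause [-2] forces x2=F; simplify:
  drop 2 from [2, 4] -> [4]
  drop 2 from [-4, 2] -> [-4]
  drop 2 from [2] -> [] (empty!)
  satisfied 1 clause(s); 4 remain; assigned so far: [1, 2, 3]
CONFLICT (empty clause)

Answer: CONFLICT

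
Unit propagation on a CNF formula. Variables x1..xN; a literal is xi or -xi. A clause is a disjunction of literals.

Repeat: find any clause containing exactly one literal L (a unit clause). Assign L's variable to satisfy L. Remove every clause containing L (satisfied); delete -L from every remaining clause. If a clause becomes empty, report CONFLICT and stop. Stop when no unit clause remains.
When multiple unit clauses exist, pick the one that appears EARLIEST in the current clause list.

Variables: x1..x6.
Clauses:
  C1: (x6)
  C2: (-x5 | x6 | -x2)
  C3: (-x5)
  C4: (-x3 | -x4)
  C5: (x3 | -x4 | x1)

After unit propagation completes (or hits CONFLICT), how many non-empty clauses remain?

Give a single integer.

unit clause [6] forces x6=T; simplify:
  satisfied 2 clause(s); 3 remain; assigned so far: [6]
unit clause [-5] forces x5=F; simplify:
  satisfied 1 clause(s); 2 remain; assigned so far: [5, 6]

Answer: 2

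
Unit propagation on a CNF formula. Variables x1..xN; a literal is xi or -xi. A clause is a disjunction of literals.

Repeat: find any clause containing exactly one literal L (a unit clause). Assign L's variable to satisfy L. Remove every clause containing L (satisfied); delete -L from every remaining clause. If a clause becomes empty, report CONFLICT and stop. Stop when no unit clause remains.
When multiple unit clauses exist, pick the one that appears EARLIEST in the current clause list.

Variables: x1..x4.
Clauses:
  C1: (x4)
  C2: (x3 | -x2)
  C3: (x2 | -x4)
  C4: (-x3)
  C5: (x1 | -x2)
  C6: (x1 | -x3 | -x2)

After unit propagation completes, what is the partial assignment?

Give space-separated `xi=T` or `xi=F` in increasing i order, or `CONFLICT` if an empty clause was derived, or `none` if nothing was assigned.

unit clause [4] forces x4=T; simplify:
  drop -4 from [2, -4] -> [2]
  satisfied 1 clause(s); 5 remain; assigned so far: [4]
unit clause [2] forces x2=T; simplify:
  drop -2 from [3, -2] -> [3]
  drop -2 from [1, -2] -> [1]
  drop -2 from [1, -3, -2] -> [1, -3]
  satisfied 1 clause(s); 4 remain; assigned so far: [2, 4]
unit clause [3] forces x3=T; simplify:
  drop -3 from [-3] -> [] (empty!)
  drop -3 from [1, -3] -> [1]
  satisfied 1 clause(s); 3 remain; assigned so far: [2, 3, 4]
CONFLICT (empty clause)

Answer: CONFLICT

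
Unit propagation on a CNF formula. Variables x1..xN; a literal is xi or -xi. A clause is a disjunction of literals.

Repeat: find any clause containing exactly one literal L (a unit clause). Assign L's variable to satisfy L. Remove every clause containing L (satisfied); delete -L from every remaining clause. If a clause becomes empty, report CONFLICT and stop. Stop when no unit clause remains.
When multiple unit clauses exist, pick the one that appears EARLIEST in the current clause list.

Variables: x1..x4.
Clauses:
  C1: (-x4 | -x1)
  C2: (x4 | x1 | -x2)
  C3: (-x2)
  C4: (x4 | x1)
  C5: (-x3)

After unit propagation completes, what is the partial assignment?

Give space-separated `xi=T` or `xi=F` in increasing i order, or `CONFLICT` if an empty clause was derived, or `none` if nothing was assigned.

unit clause [-2] forces x2=F; simplify:
  satisfied 2 clause(s); 3 remain; assigned so far: [2]
unit clause [-3] forces x3=F; simplify:
  satisfied 1 clause(s); 2 remain; assigned so far: [2, 3]

Answer: x2=F x3=F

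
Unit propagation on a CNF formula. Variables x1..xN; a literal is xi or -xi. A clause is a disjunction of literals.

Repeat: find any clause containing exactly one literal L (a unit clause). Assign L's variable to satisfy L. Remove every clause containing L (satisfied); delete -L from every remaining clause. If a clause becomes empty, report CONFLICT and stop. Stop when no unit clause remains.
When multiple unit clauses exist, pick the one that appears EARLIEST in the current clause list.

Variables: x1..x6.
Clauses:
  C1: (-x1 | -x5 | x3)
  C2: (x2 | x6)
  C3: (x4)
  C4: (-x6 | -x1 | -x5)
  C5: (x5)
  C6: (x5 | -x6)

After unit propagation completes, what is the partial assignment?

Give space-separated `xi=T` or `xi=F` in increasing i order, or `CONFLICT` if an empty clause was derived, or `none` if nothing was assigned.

Answer: x4=T x5=T

Derivation:
unit clause [4] forces x4=T; simplify:
  satisfied 1 clause(s); 5 remain; assigned so far: [4]
unit clause [5] forces x5=T; simplify:
  drop -5 from [-1, -5, 3] -> [-1, 3]
  drop -5 from [-6, -1, -5] -> [-6, -1]
  satisfied 2 clause(s); 3 remain; assigned so far: [4, 5]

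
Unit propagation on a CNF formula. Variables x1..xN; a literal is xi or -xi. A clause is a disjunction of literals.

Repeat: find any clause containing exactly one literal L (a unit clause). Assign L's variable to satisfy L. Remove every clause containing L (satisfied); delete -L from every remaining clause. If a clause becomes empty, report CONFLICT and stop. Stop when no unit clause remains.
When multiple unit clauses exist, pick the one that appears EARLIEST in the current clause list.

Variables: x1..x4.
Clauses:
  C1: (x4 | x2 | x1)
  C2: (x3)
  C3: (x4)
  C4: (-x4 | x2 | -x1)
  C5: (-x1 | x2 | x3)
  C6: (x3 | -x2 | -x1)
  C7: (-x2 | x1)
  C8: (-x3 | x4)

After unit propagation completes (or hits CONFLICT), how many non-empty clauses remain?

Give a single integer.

unit clause [3] forces x3=T; simplify:
  drop -3 from [-3, 4] -> [4]
  satisfied 3 clause(s); 5 remain; assigned so far: [3]
unit clause [4] forces x4=T; simplify:
  drop -4 from [-4, 2, -1] -> [2, -1]
  satisfied 3 clause(s); 2 remain; assigned so far: [3, 4]

Answer: 2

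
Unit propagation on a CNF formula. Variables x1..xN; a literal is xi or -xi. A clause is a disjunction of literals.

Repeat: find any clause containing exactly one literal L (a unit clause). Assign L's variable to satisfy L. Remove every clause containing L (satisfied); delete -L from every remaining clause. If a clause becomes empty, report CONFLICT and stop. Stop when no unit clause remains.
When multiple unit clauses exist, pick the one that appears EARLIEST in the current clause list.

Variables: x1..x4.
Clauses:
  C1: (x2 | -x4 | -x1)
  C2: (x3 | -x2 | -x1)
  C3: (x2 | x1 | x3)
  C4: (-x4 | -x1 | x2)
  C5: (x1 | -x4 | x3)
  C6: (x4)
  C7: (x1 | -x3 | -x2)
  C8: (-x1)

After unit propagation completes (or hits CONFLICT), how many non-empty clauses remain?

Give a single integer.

Answer: 0

Derivation:
unit clause [4] forces x4=T; simplify:
  drop -4 from [2, -4, -1] -> [2, -1]
  drop -4 from [-4, -1, 2] -> [-1, 2]
  drop -4 from [1, -4, 3] -> [1, 3]
  satisfied 1 clause(s); 7 remain; assigned so far: [4]
unit clause [-1] forces x1=F; simplify:
  drop 1 from [2, 1, 3] -> [2, 3]
  drop 1 from [1, 3] -> [3]
  drop 1 from [1, -3, -2] -> [-3, -2]
  satisfied 4 clause(s); 3 remain; assigned so far: [1, 4]
unit clause [3] forces x3=T; simplify:
  drop -3 from [-3, -2] -> [-2]
  satisfied 2 clause(s); 1 remain; assigned so far: [1, 3, 4]
unit clause [-2] forces x2=F; simplify:
  satisfied 1 clause(s); 0 remain; assigned so far: [1, 2, 3, 4]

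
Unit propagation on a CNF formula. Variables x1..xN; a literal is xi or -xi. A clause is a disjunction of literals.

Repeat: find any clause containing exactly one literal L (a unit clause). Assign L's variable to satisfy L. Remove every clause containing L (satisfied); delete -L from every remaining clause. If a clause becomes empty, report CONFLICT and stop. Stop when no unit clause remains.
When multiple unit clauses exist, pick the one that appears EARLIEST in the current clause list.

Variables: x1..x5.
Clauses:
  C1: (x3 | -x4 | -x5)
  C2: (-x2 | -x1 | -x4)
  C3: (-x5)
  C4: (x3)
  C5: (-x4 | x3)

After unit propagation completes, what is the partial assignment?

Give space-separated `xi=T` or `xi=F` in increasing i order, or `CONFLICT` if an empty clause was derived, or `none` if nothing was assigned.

unit clause [-5] forces x5=F; simplify:
  satisfied 2 clause(s); 3 remain; assigned so far: [5]
unit clause [3] forces x3=T; simplify:
  satisfied 2 clause(s); 1 remain; assigned so far: [3, 5]

Answer: x3=T x5=F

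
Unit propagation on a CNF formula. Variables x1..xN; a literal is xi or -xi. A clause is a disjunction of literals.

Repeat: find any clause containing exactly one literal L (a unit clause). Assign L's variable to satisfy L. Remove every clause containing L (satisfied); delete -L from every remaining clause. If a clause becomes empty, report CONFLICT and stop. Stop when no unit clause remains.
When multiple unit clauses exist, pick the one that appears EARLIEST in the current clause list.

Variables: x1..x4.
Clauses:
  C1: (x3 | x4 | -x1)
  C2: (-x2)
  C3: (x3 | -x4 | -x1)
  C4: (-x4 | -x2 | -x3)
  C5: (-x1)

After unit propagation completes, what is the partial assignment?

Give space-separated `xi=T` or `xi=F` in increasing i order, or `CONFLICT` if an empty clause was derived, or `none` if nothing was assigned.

Answer: x1=F x2=F

Derivation:
unit clause [-2] forces x2=F; simplify:
  satisfied 2 clause(s); 3 remain; assigned so far: [2]
unit clause [-1] forces x1=F; simplify:
  satisfied 3 clause(s); 0 remain; assigned so far: [1, 2]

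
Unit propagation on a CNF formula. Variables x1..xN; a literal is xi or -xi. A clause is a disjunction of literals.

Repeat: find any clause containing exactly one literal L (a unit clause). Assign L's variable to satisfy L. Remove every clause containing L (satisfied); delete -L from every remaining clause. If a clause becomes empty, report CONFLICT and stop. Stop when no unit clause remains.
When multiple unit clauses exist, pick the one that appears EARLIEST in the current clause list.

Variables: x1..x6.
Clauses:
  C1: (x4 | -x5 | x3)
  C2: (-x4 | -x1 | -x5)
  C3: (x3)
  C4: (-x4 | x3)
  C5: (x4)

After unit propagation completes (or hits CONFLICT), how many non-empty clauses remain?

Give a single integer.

unit clause [3] forces x3=T; simplify:
  satisfied 3 clause(s); 2 remain; assigned so far: [3]
unit clause [4] forces x4=T; simplify:
  drop -4 from [-4, -1, -5] -> [-1, -5]
  satisfied 1 clause(s); 1 remain; assigned so far: [3, 4]

Answer: 1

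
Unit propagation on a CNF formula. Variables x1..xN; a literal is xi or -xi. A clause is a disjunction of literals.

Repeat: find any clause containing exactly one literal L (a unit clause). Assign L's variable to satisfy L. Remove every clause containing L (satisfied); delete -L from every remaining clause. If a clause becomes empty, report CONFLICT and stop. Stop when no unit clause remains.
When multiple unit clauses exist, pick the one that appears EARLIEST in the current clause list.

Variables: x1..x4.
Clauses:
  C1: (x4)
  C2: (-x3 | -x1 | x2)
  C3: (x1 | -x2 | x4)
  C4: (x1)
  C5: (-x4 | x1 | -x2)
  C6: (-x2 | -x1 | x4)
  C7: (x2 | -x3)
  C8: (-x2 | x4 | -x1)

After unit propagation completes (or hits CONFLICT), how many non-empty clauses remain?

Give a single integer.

Answer: 2

Derivation:
unit clause [4] forces x4=T; simplify:
  drop -4 from [-4, 1, -2] -> [1, -2]
  satisfied 4 clause(s); 4 remain; assigned so far: [4]
unit clause [1] forces x1=T; simplify:
  drop -1 from [-3, -1, 2] -> [-3, 2]
  satisfied 2 clause(s); 2 remain; assigned so far: [1, 4]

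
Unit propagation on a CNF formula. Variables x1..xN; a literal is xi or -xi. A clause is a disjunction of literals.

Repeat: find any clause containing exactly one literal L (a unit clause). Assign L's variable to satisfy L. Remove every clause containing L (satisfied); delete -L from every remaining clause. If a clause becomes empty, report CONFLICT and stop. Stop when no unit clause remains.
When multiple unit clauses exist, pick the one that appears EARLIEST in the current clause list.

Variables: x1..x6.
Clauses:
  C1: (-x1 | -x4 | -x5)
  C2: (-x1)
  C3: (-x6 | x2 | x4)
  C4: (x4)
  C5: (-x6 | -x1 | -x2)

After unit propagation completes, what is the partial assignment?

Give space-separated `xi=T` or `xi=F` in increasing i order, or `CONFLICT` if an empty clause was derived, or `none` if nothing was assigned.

Answer: x1=F x4=T

Derivation:
unit clause [-1] forces x1=F; simplify:
  satisfied 3 clause(s); 2 remain; assigned so far: [1]
unit clause [4] forces x4=T; simplify:
  satisfied 2 clause(s); 0 remain; assigned so far: [1, 4]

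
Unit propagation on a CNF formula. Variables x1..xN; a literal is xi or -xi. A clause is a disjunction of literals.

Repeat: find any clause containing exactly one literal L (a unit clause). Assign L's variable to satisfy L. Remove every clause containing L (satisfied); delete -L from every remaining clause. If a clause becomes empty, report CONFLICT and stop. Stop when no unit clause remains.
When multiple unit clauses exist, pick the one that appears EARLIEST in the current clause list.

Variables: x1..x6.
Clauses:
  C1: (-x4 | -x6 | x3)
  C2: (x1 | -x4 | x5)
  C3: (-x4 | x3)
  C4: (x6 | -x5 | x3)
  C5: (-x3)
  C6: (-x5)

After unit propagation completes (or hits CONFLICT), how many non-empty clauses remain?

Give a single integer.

unit clause [-3] forces x3=F; simplify:
  drop 3 from [-4, -6, 3] -> [-4, -6]
  drop 3 from [-4, 3] -> [-4]
  drop 3 from [6, -5, 3] -> [6, -5]
  satisfied 1 clause(s); 5 remain; assigned so far: [3]
unit clause [-4] forces x4=F; simplify:
  satisfied 3 clause(s); 2 remain; assigned so far: [3, 4]
unit clause [-5] forces x5=F; simplify:
  satisfied 2 clause(s); 0 remain; assigned so far: [3, 4, 5]

Answer: 0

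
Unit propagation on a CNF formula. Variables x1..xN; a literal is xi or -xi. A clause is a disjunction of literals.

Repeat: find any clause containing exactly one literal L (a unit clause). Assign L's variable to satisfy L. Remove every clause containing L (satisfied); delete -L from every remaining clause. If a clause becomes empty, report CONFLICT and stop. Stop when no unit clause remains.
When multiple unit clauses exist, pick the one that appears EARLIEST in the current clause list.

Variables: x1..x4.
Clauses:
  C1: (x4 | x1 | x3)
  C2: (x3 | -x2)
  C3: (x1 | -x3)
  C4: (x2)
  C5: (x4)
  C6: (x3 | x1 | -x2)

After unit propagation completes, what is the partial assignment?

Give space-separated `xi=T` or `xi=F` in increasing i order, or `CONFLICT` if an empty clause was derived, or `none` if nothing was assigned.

Answer: x1=T x2=T x3=T x4=T

Derivation:
unit clause [2] forces x2=T; simplify:
  drop -2 from [3, -2] -> [3]
  drop -2 from [3, 1, -2] -> [3, 1]
  satisfied 1 clause(s); 5 remain; assigned so far: [2]
unit clause [3] forces x3=T; simplify:
  drop -3 from [1, -3] -> [1]
  satisfied 3 clause(s); 2 remain; assigned so far: [2, 3]
unit clause [1] forces x1=T; simplify:
  satisfied 1 clause(s); 1 remain; assigned so far: [1, 2, 3]
unit clause [4] forces x4=T; simplify:
  satisfied 1 clause(s); 0 remain; assigned so far: [1, 2, 3, 4]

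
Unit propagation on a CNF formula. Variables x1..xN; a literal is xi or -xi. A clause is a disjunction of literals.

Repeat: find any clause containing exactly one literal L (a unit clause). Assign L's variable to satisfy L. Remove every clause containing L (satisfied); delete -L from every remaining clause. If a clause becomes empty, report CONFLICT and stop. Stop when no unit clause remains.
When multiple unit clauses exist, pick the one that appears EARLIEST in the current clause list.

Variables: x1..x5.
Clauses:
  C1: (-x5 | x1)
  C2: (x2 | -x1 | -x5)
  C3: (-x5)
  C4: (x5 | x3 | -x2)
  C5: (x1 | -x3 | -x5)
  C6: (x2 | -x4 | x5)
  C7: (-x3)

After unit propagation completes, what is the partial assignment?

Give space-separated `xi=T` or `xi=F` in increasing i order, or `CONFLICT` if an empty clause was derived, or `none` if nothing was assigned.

unit clause [-5] forces x5=F; simplify:
  drop 5 from [5, 3, -2] -> [3, -2]
  drop 5 from [2, -4, 5] -> [2, -4]
  satisfied 4 clause(s); 3 remain; assigned so far: [5]
unit clause [-3] forces x3=F; simplify:
  drop 3 from [3, -2] -> [-2]
  satisfied 1 clause(s); 2 remain; assigned so far: [3, 5]
unit clause [-2] forces x2=F; simplify:
  drop 2 from [2, -4] -> [-4]
  satisfied 1 clause(s); 1 remain; assigned so far: [2, 3, 5]
unit clause [-4] forces x4=F; simplify:
  satisfied 1 clause(s); 0 remain; assigned so far: [2, 3, 4, 5]

Answer: x2=F x3=F x4=F x5=F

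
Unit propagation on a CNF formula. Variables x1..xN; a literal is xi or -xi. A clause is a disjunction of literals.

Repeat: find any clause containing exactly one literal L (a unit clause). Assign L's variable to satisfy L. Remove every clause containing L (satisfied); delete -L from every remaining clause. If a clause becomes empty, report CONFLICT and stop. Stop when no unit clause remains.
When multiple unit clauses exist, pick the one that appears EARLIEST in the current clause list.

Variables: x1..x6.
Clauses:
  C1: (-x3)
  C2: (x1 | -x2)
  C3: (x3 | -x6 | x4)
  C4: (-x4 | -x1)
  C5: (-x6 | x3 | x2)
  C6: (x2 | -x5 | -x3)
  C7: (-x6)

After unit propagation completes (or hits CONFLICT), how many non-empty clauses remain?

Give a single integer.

unit clause [-3] forces x3=F; simplify:
  drop 3 from [3, -6, 4] -> [-6, 4]
  drop 3 from [-6, 3, 2] -> [-6, 2]
  satisfied 2 clause(s); 5 remain; assigned so far: [3]
unit clause [-6] forces x6=F; simplify:
  satisfied 3 clause(s); 2 remain; assigned so far: [3, 6]

Answer: 2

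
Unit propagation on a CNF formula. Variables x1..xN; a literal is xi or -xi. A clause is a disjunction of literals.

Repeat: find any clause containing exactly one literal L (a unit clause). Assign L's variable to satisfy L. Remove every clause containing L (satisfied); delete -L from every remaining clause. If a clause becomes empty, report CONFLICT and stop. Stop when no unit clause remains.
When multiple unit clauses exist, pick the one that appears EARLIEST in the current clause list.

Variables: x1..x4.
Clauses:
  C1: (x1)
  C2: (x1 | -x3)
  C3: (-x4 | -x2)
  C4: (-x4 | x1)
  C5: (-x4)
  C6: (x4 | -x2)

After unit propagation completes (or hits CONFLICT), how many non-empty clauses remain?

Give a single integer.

unit clause [1] forces x1=T; simplify:
  satisfied 3 clause(s); 3 remain; assigned so far: [1]
unit clause [-4] forces x4=F; simplify:
  drop 4 from [4, -2] -> [-2]
  satisfied 2 clause(s); 1 remain; assigned so far: [1, 4]
unit clause [-2] forces x2=F; simplify:
  satisfied 1 clause(s); 0 remain; assigned so far: [1, 2, 4]

Answer: 0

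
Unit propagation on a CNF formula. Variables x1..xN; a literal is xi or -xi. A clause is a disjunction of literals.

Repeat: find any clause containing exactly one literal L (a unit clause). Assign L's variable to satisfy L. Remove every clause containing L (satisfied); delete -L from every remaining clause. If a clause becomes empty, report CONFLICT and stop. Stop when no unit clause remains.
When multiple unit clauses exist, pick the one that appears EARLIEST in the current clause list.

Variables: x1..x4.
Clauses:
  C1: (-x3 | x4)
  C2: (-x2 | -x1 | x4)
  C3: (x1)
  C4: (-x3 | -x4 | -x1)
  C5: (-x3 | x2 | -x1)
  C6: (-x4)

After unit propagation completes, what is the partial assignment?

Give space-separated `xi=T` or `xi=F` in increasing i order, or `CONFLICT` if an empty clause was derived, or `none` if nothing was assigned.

Answer: x1=T x2=F x3=F x4=F

Derivation:
unit clause [1] forces x1=T; simplify:
  drop -1 from [-2, -1, 4] -> [-2, 4]
  drop -1 from [-3, -4, -1] -> [-3, -4]
  drop -1 from [-3, 2, -1] -> [-3, 2]
  satisfied 1 clause(s); 5 remain; assigned so far: [1]
unit clause [-4] forces x4=F; simplify:
  drop 4 from [-3, 4] -> [-3]
  drop 4 from [-2, 4] -> [-2]
  satisfied 2 clause(s); 3 remain; assigned so far: [1, 4]
unit clause [-3] forces x3=F; simplify:
  satisfied 2 clause(s); 1 remain; assigned so far: [1, 3, 4]
unit clause [-2] forces x2=F; simplify:
  satisfied 1 clause(s); 0 remain; assigned so far: [1, 2, 3, 4]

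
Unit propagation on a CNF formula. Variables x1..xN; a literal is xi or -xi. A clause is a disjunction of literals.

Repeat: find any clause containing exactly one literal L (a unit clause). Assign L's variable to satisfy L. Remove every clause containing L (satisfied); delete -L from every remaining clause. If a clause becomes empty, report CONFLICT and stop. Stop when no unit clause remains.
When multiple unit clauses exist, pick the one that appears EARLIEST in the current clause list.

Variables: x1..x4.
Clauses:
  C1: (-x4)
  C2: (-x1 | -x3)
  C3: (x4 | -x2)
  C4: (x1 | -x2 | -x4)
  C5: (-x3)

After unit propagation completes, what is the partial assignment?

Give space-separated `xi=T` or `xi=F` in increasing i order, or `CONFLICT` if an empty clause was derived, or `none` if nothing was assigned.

unit clause [-4] forces x4=F; simplify:
  drop 4 from [4, -2] -> [-2]
  satisfied 2 clause(s); 3 remain; assigned so far: [4]
unit clause [-2] forces x2=F; simplify:
  satisfied 1 clause(s); 2 remain; assigned so far: [2, 4]
unit clause [-3] forces x3=F; simplify:
  satisfied 2 clause(s); 0 remain; assigned so far: [2, 3, 4]

Answer: x2=F x3=F x4=F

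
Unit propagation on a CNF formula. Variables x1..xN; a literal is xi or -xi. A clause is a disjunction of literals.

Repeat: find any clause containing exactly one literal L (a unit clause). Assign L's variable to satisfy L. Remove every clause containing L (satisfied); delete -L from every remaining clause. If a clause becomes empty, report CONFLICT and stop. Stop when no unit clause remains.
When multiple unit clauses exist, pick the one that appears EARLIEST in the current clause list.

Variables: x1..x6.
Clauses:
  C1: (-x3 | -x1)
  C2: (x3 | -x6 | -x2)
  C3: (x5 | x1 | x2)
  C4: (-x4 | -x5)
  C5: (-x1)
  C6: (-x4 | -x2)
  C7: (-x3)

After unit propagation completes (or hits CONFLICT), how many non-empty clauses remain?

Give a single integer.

unit clause [-1] forces x1=F; simplify:
  drop 1 from [5, 1, 2] -> [5, 2]
  satisfied 2 clause(s); 5 remain; assigned so far: [1]
unit clause [-3] forces x3=F; simplify:
  drop 3 from [3, -6, -2] -> [-6, -2]
  satisfied 1 clause(s); 4 remain; assigned so far: [1, 3]

Answer: 4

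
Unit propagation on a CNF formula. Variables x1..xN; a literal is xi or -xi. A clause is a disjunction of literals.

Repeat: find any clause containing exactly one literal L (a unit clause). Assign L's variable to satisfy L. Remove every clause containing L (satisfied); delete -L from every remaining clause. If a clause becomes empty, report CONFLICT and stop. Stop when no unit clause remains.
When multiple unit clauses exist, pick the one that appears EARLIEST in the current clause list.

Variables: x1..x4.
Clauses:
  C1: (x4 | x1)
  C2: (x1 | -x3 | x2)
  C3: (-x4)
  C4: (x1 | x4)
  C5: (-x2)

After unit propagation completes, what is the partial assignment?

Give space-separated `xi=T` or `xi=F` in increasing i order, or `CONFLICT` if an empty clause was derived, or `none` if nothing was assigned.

unit clause [-4] forces x4=F; simplify:
  drop 4 from [4, 1] -> [1]
  drop 4 from [1, 4] -> [1]
  satisfied 1 clause(s); 4 remain; assigned so far: [4]
unit clause [1] forces x1=T; simplify:
  satisfied 3 clause(s); 1 remain; assigned so far: [1, 4]
unit clause [-2] forces x2=F; simplify:
  satisfied 1 clause(s); 0 remain; assigned so far: [1, 2, 4]

Answer: x1=T x2=F x4=F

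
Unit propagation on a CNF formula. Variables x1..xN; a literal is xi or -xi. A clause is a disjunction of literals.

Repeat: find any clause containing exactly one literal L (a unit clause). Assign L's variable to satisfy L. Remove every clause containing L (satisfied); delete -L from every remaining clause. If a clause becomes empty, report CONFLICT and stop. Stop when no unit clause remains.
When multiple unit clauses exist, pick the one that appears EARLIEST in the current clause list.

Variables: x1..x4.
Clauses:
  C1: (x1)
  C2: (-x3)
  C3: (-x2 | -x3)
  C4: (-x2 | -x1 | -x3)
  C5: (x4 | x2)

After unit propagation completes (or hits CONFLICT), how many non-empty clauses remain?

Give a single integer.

unit clause [1] forces x1=T; simplify:
  drop -1 from [-2, -1, -3] -> [-2, -3]
  satisfied 1 clause(s); 4 remain; assigned so far: [1]
unit clause [-3] forces x3=F; simplify:
  satisfied 3 clause(s); 1 remain; assigned so far: [1, 3]

Answer: 1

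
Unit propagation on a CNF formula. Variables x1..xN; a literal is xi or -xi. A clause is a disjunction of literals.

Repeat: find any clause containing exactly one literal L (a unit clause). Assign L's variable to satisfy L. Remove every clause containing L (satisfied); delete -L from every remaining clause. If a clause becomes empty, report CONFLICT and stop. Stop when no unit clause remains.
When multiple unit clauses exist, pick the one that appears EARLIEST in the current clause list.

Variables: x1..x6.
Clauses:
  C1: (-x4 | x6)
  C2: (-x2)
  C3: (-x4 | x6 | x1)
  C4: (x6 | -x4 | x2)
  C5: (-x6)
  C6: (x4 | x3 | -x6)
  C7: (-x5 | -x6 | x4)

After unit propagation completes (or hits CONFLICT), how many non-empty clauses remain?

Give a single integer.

unit clause [-2] forces x2=F; simplify:
  drop 2 from [6, -4, 2] -> [6, -4]
  satisfied 1 clause(s); 6 remain; assigned so far: [2]
unit clause [-6] forces x6=F; simplify:
  drop 6 from [-4, 6] -> [-4]
  drop 6 from [-4, 6, 1] -> [-4, 1]
  drop 6 from [6, -4] -> [-4]
  satisfied 3 clause(s); 3 remain; assigned so far: [2, 6]
unit clause [-4] forces x4=F; simplify:
  satisfied 3 clause(s); 0 remain; assigned so far: [2, 4, 6]

Answer: 0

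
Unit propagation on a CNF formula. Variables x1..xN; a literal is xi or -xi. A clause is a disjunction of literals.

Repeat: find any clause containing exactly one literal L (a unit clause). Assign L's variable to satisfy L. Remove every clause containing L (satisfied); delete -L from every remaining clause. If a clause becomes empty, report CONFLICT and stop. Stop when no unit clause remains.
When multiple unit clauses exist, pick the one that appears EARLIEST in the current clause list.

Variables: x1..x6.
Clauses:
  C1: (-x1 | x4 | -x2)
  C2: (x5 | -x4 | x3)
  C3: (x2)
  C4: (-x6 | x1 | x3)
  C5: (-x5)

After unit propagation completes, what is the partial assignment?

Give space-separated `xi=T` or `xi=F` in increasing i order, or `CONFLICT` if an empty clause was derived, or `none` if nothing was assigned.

Answer: x2=T x5=F

Derivation:
unit clause [2] forces x2=T; simplify:
  drop -2 from [-1, 4, -2] -> [-1, 4]
  satisfied 1 clause(s); 4 remain; assigned so far: [2]
unit clause [-5] forces x5=F; simplify:
  drop 5 from [5, -4, 3] -> [-4, 3]
  satisfied 1 clause(s); 3 remain; assigned so far: [2, 5]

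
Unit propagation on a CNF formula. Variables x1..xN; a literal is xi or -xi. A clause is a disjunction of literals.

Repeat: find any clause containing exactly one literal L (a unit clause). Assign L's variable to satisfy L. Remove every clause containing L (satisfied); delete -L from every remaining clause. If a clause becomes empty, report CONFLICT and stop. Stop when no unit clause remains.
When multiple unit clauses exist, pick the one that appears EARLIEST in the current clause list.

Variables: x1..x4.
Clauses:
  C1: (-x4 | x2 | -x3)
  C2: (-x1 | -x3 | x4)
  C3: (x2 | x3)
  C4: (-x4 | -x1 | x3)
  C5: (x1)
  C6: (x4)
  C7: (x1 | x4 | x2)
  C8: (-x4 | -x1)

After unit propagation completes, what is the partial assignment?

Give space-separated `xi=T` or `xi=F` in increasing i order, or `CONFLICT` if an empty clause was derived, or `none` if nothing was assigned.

unit clause [1] forces x1=T; simplify:
  drop -1 from [-1, -3, 4] -> [-3, 4]
  drop -1 from [-4, -1, 3] -> [-4, 3]
  drop -1 from [-4, -1] -> [-4]
  satisfied 2 clause(s); 6 remain; assigned so far: [1]
unit clause [4] forces x4=T; simplify:
  drop -4 from [-4, 2, -3] -> [2, -3]
  drop -4 from [-4, 3] -> [3]
  drop -4 from [-4] -> [] (empty!)
  satisfied 2 clause(s); 4 remain; assigned so far: [1, 4]
CONFLICT (empty clause)

Answer: CONFLICT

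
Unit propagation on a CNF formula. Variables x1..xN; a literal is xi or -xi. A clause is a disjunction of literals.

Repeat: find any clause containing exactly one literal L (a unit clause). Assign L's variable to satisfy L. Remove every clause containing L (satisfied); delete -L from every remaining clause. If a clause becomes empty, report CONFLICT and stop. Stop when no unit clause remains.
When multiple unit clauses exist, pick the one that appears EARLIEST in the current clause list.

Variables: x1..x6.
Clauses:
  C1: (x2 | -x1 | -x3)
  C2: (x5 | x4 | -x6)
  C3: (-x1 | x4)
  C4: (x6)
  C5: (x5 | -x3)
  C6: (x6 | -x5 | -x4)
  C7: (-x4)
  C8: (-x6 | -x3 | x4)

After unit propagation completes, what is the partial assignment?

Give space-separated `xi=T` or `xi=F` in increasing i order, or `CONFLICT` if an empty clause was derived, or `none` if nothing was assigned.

Answer: x1=F x3=F x4=F x5=T x6=T

Derivation:
unit clause [6] forces x6=T; simplify:
  drop -6 from [5, 4, -6] -> [5, 4]
  drop -6 from [-6, -3, 4] -> [-3, 4]
  satisfied 2 clause(s); 6 remain; assigned so far: [6]
unit clause [-4] forces x4=F; simplify:
  drop 4 from [5, 4] -> [5]
  drop 4 from [-1, 4] -> [-1]
  drop 4 from [-3, 4] -> [-3]
  satisfied 1 clause(s); 5 remain; assigned so far: [4, 6]
unit clause [5] forces x5=T; simplify:
  satisfied 2 clause(s); 3 remain; assigned so far: [4, 5, 6]
unit clause [-1] forces x1=F; simplify:
  satisfied 2 clause(s); 1 remain; assigned so far: [1, 4, 5, 6]
unit clause [-3] forces x3=F; simplify:
  satisfied 1 clause(s); 0 remain; assigned so far: [1, 3, 4, 5, 6]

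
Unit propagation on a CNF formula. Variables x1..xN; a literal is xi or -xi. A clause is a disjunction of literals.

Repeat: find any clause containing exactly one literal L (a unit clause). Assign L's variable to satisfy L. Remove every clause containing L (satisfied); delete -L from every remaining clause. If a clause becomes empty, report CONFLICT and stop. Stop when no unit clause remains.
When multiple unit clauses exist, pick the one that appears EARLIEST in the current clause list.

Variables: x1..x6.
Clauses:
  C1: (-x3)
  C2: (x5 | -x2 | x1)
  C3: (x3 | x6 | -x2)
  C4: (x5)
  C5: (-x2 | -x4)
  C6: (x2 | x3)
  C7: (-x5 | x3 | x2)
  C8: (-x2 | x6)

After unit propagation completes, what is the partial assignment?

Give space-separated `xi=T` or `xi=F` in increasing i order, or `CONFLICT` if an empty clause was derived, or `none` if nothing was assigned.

Answer: x2=T x3=F x4=F x5=T x6=T

Derivation:
unit clause [-3] forces x3=F; simplify:
  drop 3 from [3, 6, -2] -> [6, -2]
  drop 3 from [2, 3] -> [2]
  drop 3 from [-5, 3, 2] -> [-5, 2]
  satisfied 1 clause(s); 7 remain; assigned so far: [3]
unit clause [5] forces x5=T; simplify:
  drop -5 from [-5, 2] -> [2]
  satisfied 2 clause(s); 5 remain; assigned so far: [3, 5]
unit clause [2] forces x2=T; simplify:
  drop -2 from [6, -2] -> [6]
  drop -2 from [-2, -4] -> [-4]
  drop -2 from [-2, 6] -> [6]
  satisfied 2 clause(s); 3 remain; assigned so far: [2, 3, 5]
unit clause [6] forces x6=T; simplify:
  satisfied 2 clause(s); 1 remain; assigned so far: [2, 3, 5, 6]
unit clause [-4] forces x4=F; simplify:
  satisfied 1 clause(s); 0 remain; assigned so far: [2, 3, 4, 5, 6]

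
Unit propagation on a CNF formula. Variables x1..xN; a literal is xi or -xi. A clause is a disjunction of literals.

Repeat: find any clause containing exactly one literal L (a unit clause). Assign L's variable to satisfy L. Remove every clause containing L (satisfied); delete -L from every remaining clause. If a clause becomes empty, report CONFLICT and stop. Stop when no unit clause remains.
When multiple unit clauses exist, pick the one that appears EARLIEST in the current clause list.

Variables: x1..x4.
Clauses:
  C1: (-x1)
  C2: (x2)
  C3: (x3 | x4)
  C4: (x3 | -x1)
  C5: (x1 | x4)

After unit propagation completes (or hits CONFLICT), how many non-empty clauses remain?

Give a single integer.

Answer: 0

Derivation:
unit clause [-1] forces x1=F; simplify:
  drop 1 from [1, 4] -> [4]
  satisfied 2 clause(s); 3 remain; assigned so far: [1]
unit clause [2] forces x2=T; simplify:
  satisfied 1 clause(s); 2 remain; assigned so far: [1, 2]
unit clause [4] forces x4=T; simplify:
  satisfied 2 clause(s); 0 remain; assigned so far: [1, 2, 4]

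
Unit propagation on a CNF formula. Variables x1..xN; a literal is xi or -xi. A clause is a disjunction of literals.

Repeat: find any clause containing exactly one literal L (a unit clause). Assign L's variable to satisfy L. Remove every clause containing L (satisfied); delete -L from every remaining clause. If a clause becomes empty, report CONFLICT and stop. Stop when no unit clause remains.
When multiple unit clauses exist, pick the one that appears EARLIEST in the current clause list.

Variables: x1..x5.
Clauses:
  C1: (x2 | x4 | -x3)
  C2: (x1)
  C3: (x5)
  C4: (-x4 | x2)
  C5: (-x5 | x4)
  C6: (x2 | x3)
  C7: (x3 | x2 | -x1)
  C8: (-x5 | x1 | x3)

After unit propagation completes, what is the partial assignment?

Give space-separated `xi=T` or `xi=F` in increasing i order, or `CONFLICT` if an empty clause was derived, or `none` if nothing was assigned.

unit clause [1] forces x1=T; simplify:
  drop -1 from [3, 2, -1] -> [3, 2]
  satisfied 2 clause(s); 6 remain; assigned so far: [1]
unit clause [5] forces x5=T; simplify:
  drop -5 from [-5, 4] -> [4]
  satisfied 1 clause(s); 5 remain; assigned so far: [1, 5]
unit clause [4] forces x4=T; simplify:
  drop -4 from [-4, 2] -> [2]
  satisfied 2 clause(s); 3 remain; assigned so far: [1, 4, 5]
unit clause [2] forces x2=T; simplify:
  satisfied 3 clause(s); 0 remain; assigned so far: [1, 2, 4, 5]

Answer: x1=T x2=T x4=T x5=T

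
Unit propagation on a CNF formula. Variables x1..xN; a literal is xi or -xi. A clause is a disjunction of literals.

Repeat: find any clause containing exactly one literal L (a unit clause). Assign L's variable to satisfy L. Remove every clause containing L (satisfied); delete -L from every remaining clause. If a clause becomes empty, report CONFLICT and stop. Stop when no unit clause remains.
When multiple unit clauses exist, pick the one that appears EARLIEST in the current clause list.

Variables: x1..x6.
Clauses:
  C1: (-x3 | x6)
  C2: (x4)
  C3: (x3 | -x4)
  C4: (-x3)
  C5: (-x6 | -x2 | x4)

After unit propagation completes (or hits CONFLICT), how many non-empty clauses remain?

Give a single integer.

unit clause [4] forces x4=T; simplify:
  drop -4 from [3, -4] -> [3]
  satisfied 2 clause(s); 3 remain; assigned so far: [4]
unit clause [3] forces x3=T; simplify:
  drop -3 from [-3, 6] -> [6]
  drop -3 from [-3] -> [] (empty!)
  satisfied 1 clause(s); 2 remain; assigned so far: [3, 4]
CONFLICT (empty clause)

Answer: 1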